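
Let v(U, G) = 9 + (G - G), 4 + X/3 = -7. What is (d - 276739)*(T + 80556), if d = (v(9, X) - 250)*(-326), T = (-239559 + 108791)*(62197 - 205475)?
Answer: -3713020468524380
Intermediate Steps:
X = -33 (X = -12 + 3*(-7) = -12 - 21 = -33)
T = 18736177504 (T = -130768*(-143278) = 18736177504)
v(U, G) = 9 (v(U, G) = 9 + 0 = 9)
d = 78566 (d = (9 - 250)*(-326) = -241*(-326) = 78566)
(d - 276739)*(T + 80556) = (78566 - 276739)*(18736177504 + 80556) = -198173*18736258060 = -3713020468524380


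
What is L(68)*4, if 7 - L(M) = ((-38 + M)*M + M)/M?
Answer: -96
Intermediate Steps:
L(M) = 7 - (M + M*(-38 + M))/M (L(M) = 7 - ((-38 + M)*M + M)/M = 7 - (M*(-38 + M) + M)/M = 7 - (M + M*(-38 + M))/M)
L(68)*4 = (44 - 1*68)*4 = (44 - 68)*4 = -24*4 = -96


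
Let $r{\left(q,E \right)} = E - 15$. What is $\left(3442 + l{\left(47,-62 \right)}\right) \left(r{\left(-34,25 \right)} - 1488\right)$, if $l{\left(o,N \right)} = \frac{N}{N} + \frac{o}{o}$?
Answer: $-5090232$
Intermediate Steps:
$r{\left(q,E \right)} = -15 + E$
$l{\left(o,N \right)} = 2$ ($l{\left(o,N \right)} = 1 + 1 = 2$)
$\left(3442 + l{\left(47,-62 \right)}\right) \left(r{\left(-34,25 \right)} - 1488\right) = \left(3442 + 2\right) \left(\left(-15 + 25\right) - 1488\right) = 3444 \left(10 - 1488\right) = 3444 \left(-1478\right) = -5090232$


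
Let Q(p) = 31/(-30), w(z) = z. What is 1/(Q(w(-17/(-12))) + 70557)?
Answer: 30/2116679 ≈ 1.4173e-5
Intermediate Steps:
Q(p) = -31/30 (Q(p) = 31*(-1/30) = -31/30)
1/(Q(w(-17/(-12))) + 70557) = 1/(-31/30 + 70557) = 1/(2116679/30) = 30/2116679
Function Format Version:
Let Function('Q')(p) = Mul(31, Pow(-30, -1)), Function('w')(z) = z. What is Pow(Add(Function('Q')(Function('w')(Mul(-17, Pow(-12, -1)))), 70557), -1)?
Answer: Rational(30, 2116679) ≈ 1.4173e-5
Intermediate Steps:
Function('Q')(p) = Rational(-31, 30) (Function('Q')(p) = Mul(31, Rational(-1, 30)) = Rational(-31, 30))
Pow(Add(Function('Q')(Function('w')(Mul(-17, Pow(-12, -1)))), 70557), -1) = Pow(Add(Rational(-31, 30), 70557), -1) = Pow(Rational(2116679, 30), -1) = Rational(30, 2116679)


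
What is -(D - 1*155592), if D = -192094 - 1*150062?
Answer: 497748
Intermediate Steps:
D = -342156 (D = -192094 - 150062 = -342156)
-(D - 1*155592) = -(-342156 - 1*155592) = -(-342156 - 155592) = -1*(-497748) = 497748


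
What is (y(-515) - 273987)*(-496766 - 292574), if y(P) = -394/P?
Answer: 22275634353748/103 ≈ 2.1627e+11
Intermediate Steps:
(y(-515) - 273987)*(-496766 - 292574) = (-394/(-515) - 273987)*(-496766 - 292574) = (-394*(-1/515) - 273987)*(-789340) = (394/515 - 273987)*(-789340) = -141102911/515*(-789340) = 22275634353748/103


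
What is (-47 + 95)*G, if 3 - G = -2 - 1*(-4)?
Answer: 48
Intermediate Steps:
G = 1 (G = 3 - (-2 - 1*(-4)) = 3 - (-2 + 4) = 3 - 1*2 = 3 - 2 = 1)
(-47 + 95)*G = (-47 + 95)*1 = 48*1 = 48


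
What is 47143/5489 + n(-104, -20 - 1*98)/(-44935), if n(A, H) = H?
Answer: 192638037/22422565 ≈ 8.5913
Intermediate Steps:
47143/5489 + n(-104, -20 - 1*98)/(-44935) = 47143/5489 + (-20 - 1*98)/(-44935) = 47143*(1/5489) + (-20 - 98)*(-1/44935) = 47143/5489 - 118*(-1/44935) = 47143/5489 + 118/44935 = 192638037/22422565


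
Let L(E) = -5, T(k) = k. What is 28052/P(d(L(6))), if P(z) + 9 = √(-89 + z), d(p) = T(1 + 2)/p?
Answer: -1262340/853 - 224416*I*√35/853 ≈ -1479.9 - 1556.5*I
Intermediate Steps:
d(p) = 3/p (d(p) = (1 + 2)/p = 3/p)
P(z) = -9 + √(-89 + z)
28052/P(d(L(6))) = 28052/(-9 + √(-89 + 3/(-5))) = 28052/(-9 + √(-89 + 3*(-⅕))) = 28052/(-9 + √(-89 - ⅗)) = 28052/(-9 + √(-448/5)) = 28052/(-9 + 8*I*√35/5)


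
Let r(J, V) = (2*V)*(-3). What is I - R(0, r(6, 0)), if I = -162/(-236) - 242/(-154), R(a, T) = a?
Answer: 1865/826 ≈ 2.2579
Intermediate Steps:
r(J, V) = -6*V
I = 1865/826 (I = -162*(-1/236) - 242*(-1/154) = 81/118 + 11/7 = 1865/826 ≈ 2.2579)
I - R(0, r(6, 0)) = 1865/826 - 1*0 = 1865/826 + 0 = 1865/826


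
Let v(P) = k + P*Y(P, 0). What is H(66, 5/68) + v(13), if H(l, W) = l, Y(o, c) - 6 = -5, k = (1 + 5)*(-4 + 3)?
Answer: 73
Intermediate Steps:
k = -6 (k = 6*(-1) = -6)
Y(o, c) = 1 (Y(o, c) = 6 - 5 = 1)
v(P) = -6 + P (v(P) = -6 + P*1 = -6 + P)
H(66, 5/68) + v(13) = 66 + (-6 + 13) = 66 + 7 = 73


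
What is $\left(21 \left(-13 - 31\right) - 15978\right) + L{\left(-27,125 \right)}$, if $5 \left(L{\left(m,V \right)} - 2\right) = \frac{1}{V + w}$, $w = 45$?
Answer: $- \frac{14364999}{850} \approx -16900.0$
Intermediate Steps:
$L{\left(m,V \right)} = 2 + \frac{1}{5 \left(45 + V\right)}$ ($L{\left(m,V \right)} = 2 + \frac{1}{5 \left(V + 45\right)} = 2 + \frac{1}{5 \left(45 + V\right)}$)
$\left(21 \left(-13 - 31\right) - 15978\right) + L{\left(-27,125 \right)} = \left(21 \left(-13 - 31\right) - 15978\right) + \frac{451 + 10 \cdot 125}{5 \left(45 + 125\right)} = \left(21 \left(-44\right) - 15978\right) + \frac{451 + 1250}{5 \cdot 170} = \left(-924 - 15978\right) + \frac{1}{5} \cdot \frac{1}{170} \cdot 1701 = -16902 + \frac{1701}{850} = - \frac{14364999}{850}$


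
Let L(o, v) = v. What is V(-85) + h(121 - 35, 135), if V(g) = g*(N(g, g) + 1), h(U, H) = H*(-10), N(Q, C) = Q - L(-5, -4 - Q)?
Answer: 12675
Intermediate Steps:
N(Q, C) = 4 + 2*Q (N(Q, C) = Q - (-4 - Q) = Q + (4 + Q) = 4 + 2*Q)
h(U, H) = -10*H
V(g) = g*(5 + 2*g) (V(g) = g*((4 + 2*g) + 1) = g*(5 + 2*g))
V(-85) + h(121 - 35, 135) = -85*(5 + 2*(-85)) - 10*135 = -85*(5 - 170) - 1350 = -85*(-165) - 1350 = 14025 - 1350 = 12675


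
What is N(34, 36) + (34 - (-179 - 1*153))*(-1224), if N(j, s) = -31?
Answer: -448015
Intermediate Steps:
N(34, 36) + (34 - (-179 - 1*153))*(-1224) = -31 + (34 - (-179 - 1*153))*(-1224) = -31 + (34 - (-179 - 153))*(-1224) = -31 + (34 - 1*(-332))*(-1224) = -31 + (34 + 332)*(-1224) = -31 + 366*(-1224) = -31 - 447984 = -448015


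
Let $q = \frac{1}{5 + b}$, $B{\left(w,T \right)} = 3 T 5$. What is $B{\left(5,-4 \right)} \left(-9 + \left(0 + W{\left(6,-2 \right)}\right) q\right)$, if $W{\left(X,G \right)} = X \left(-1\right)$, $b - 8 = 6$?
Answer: $\frac{10620}{19} \approx 558.95$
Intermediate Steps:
$b = 14$ ($b = 8 + 6 = 14$)
$W{\left(X,G \right)} = - X$
$B{\left(w,T \right)} = 15 T$
$q = \frac{1}{19}$ ($q = \frac{1}{5 + 14} = \frac{1}{19} \approx 0.052632$)
$B{\left(5,-4 \right)} \left(-9 + \left(0 + W{\left(6,-2 \right)}\right) q\right) = 15 \left(-4\right) \left(-9 + \left(0 - 6\right) \frac{1}{19}\right) = - 60 \left(-9 + \left(0 - 6\right) \frac{1}{19}\right) = - 60 \left(-9 - \frac{6}{19}\right) = \left(-60\right) \left(- \frac{177}{19}\right) = \frac{10620}{19}$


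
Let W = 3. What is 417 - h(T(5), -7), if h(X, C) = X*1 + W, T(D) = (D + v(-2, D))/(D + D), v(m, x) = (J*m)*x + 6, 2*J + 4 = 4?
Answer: 4129/10 ≈ 412.90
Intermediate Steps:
J = 0 (J = -2 + (½)*4 = -2 + 2 = 0)
v(m, x) = 6 (v(m, x) = (0*m)*x + 6 = 0*x + 6 = 0 + 6 = 6)
T(D) = (6 + D)/(2*D) (T(D) = (D + 6)/(D + D) = (6 + D)/((2*D)) = (6 + D)*(1/(2*D)) = (6 + D)/(2*D))
h(X, C) = 3 + X (h(X, C) = X*1 + 3 = X + 3 = 3 + X)
417 - h(T(5), -7) = 417 - (3 + (½)*(6 + 5)/5) = 417 - (3 + (½)*(⅕)*11) = 417 - (3 + 11/10) = 417 - 1*41/10 = 417 - 41/10 = 4129/10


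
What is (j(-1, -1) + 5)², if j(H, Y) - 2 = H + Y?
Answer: 25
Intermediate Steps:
j(H, Y) = 2 + H + Y (j(H, Y) = 2 + (H + Y) = 2 + H + Y)
(j(-1, -1) + 5)² = ((2 - 1 - 1) + 5)² = (0 + 5)² = 5² = 25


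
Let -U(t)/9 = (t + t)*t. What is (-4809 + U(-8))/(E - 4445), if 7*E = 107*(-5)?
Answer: 13909/10550 ≈ 1.3184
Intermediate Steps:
E = -535/7 (E = (107*(-5))/7 = (1/7)*(-535) = -535/7 ≈ -76.429)
U(t) = -18*t**2 (U(t) = -9*(t + t)*t = -9*2*t*t = -18*t**2)
(-4809 + U(-8))/(E - 4445) = (-4809 - 18*(-8)**2)/(-535/7 - 4445) = (-4809 - 18*64)/(-31650/7) = (-4809 - 1152)*(-7/31650) = -5961*(-7/31650) = 13909/10550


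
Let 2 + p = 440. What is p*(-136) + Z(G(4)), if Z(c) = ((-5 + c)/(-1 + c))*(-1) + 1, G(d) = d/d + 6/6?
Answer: -59564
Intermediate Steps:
G(d) = 2 (G(d) = 1 + 6*(⅙) = 1 + 1 = 2)
p = 438 (p = -2 + 440 = 438)
Z(c) = 1 - (-5 + c)/(-1 + c) (Z(c) = ((-5 + c)/(-1 + c))*(-1) + 1 = -(-5 + c)/(-1 + c) + 1 = 1 - (-5 + c)/(-1 + c))
p*(-136) + Z(G(4)) = 438*(-136) + 4/(-1 + 2) = -59568 + 4/1 = -59568 + 4*1 = -59568 + 4 = -59564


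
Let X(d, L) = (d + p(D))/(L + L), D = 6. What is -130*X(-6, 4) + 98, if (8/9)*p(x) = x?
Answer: 1373/16 ≈ 85.813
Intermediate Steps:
p(x) = 9*x/8
X(d, L) = (27/4 + d)/(2*L) (X(d, L) = (d + (9/8)*6)/(L + L) = (d + 27/4)/((2*L)) = (27/4 + d)*(1/(2*L)) = (27/4 + d)/(2*L))
-130*X(-6, 4) + 98 = -65*(27 + 4*(-6))/(4*4) + 98 = -65*(27 - 24)/(4*4) + 98 = -65*3/(4*4) + 98 = -130*3/32 + 98 = -195/16 + 98 = 1373/16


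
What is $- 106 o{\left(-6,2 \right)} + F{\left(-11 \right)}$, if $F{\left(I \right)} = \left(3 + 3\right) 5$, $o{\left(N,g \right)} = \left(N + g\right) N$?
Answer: $-2514$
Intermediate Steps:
$o{\left(N,g \right)} = N \left(N + g\right)$
$F{\left(I \right)} = 30$ ($F{\left(I \right)} = 6 \cdot 5 = 30$)
$- 106 o{\left(-6,2 \right)} + F{\left(-11 \right)} = - 106 \left(- 6 \left(-6 + 2\right)\right) + 30 = - 106 \left(\left(-6\right) \left(-4\right)\right) + 30 = \left(-106\right) 24 + 30 = -2544 + 30 = -2514$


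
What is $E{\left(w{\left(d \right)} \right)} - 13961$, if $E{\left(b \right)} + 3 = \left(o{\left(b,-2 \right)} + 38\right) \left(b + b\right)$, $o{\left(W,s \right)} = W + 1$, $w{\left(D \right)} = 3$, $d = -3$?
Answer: $-13712$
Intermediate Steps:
$o{\left(W,s \right)} = 1 + W$
$E{\left(b \right)} = -3 + 2 b \left(39 + b\right)$ ($E{\left(b \right)} = -3 + \left(\left(1 + b\right) + 38\right) \left(b + b\right) = -3 + \left(39 + b\right) 2 b = -3 + 2 b \left(39 + b\right)$)
$E{\left(w{\left(d \right)} \right)} - 13961 = \left(-3 + 2 \cdot 3^{2} + 78 \cdot 3\right) - 13961 = \left(-3 + 2 \cdot 9 + 234\right) - 13961 = \left(-3 + 18 + 234\right) - 13961 = 249 - 13961 = -13712$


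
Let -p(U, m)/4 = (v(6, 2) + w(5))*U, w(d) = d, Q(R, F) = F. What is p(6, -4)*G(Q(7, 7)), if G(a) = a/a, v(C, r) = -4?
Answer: -24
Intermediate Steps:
p(U, m) = -4*U (p(U, m) = -4*(-4 + 5)*U = -4*U)
G(a) = 1
p(6, -4)*G(Q(7, 7)) = -4*6*1 = -24*1 = -24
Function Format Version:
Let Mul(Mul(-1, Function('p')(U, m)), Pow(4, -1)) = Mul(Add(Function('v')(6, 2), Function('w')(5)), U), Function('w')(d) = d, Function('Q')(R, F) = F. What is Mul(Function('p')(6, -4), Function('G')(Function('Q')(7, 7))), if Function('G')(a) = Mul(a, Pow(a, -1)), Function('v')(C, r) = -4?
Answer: -24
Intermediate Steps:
Function('p')(U, m) = Mul(-4, U) (Function('p')(U, m) = Mul(-4, Mul(Add(-4, 5), U)) = Mul(-4, Mul(1, U)) = Mul(-4, U))
Function('G')(a) = 1
Mul(Function('p')(6, -4), Function('G')(Function('Q')(7, 7))) = Mul(Mul(-4, 6), 1) = Mul(-24, 1) = -24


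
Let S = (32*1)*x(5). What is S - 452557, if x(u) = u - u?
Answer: -452557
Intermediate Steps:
x(u) = 0
S = 0 (S = (32*1)*0 = 32*0 = 0)
S - 452557 = 0 - 452557 = -452557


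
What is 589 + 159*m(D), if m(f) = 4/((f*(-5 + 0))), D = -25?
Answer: 74261/125 ≈ 594.09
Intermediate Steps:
m(f) = -4/(5*f) (m(f) = 4/((f*(-5))) = 4/((-5*f)) = 4*(-1/(5*f)) = -4/(5*f))
589 + 159*m(D) = 589 + 159*(-⅘/(-25)) = 589 + 159*(-⅘*(-1/25)) = 589 + 159*(4/125) = 589 + 636/125 = 74261/125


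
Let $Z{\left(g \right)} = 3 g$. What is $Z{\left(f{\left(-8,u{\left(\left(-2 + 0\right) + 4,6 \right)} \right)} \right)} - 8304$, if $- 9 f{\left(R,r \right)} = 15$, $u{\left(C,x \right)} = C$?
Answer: $-8309$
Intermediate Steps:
$f{\left(R,r \right)} = - \frac{5}{3}$ ($f{\left(R,r \right)} = \left(- \frac{1}{9}\right) 15 = - \frac{5}{3}$)
$Z{\left(f{\left(-8,u{\left(\left(-2 + 0\right) + 4,6 \right)} \right)} \right)} - 8304 = 3 \left(- \frac{5}{3}\right) - 8304 = -5 - 8304 = -8309$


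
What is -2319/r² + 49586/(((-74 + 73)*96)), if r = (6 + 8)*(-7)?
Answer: -59555821/115248 ≈ -516.76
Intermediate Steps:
r = -98 (r = 14*(-7) = -98)
-2319/r² + 49586/(((-74 + 73)*96)) = -2319/((-98)²) + 49586/(((-74 + 73)*96)) = -2319/9604 + 49586/((-1*96)) = -2319*1/9604 + 49586/(-96) = -2319/9604 + 49586*(-1/96) = -2319/9604 - 24793/48 = -59555821/115248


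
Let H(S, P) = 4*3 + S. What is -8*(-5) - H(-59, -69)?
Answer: 87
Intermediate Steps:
H(S, P) = 12 + S
-8*(-5) - H(-59, -69) = -8*(-5) - (12 - 59) = 40 - 1*(-47) = 40 + 47 = 87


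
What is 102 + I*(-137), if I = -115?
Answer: 15857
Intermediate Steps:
102 + I*(-137) = 102 - 115*(-137) = 102 + 15755 = 15857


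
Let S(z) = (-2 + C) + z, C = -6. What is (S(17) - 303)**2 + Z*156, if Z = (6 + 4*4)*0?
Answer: 86436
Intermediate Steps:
S(z) = -8 + z (S(z) = (-2 - 6) + z = -8 + z)
Z = 0 (Z = (6 + 16)*0 = 22*0 = 0)
(S(17) - 303)**2 + Z*156 = ((-8 + 17) - 303)**2 + 0*156 = (9 - 303)**2 + 0 = (-294)**2 + 0 = 86436 + 0 = 86436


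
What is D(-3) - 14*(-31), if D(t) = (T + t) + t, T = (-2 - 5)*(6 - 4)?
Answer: 414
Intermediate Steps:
T = -14 (T = -7*2 = -14)
D(t) = -14 + 2*t (D(t) = (-14 + t) + t = -14 + 2*t)
D(-3) - 14*(-31) = (-14 + 2*(-3)) - 14*(-31) = (-14 - 6) + 434 = -20 + 434 = 414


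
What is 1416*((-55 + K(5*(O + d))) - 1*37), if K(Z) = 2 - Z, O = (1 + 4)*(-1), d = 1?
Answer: -99120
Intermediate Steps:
O = -5 (O = 5*(-1) = -5)
1416*((-55 + K(5*(O + d))) - 1*37) = 1416*((-55 + (2 - 5*(-5 + 1))) - 1*37) = 1416*((-55 + (2 - 5*(-4))) - 37) = 1416*((-55 + (2 - 1*(-20))) - 37) = 1416*((-55 + (2 + 20)) - 37) = 1416*((-55 + 22) - 37) = 1416*(-33 - 37) = 1416*(-70) = -99120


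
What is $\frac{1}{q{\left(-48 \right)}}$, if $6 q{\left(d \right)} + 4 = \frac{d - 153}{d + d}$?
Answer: $- \frac{192}{61} \approx -3.1475$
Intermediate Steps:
$q{\left(d \right)} = - \frac{2}{3} + \frac{-153 + d}{12 d}$ ($q{\left(d \right)} = - \frac{2}{3} + \frac{\left(d - 153\right) \frac{1}{d + d}}{6} = - \frac{2}{3} + \frac{\left(-153 + d\right) \frac{1}{2 d}}{6} = - \frac{2}{3} + \frac{\frac{1}{2} \frac{1}{d} \left(-153 + d\right)}{6} = - \frac{2}{3} + \frac{-153 + d}{12 d}$)
$\frac{1}{q{\left(-48 \right)}} = \frac{1}{\frac{1}{12} \frac{1}{-48} \left(-153 - -336\right)} = \frac{1}{\frac{1}{12} \left(- \frac{1}{48}\right) \left(-153 + 336\right)} = \frac{1}{\frac{1}{12} \left(- \frac{1}{48}\right) 183} = \frac{1}{- \frac{61}{192}} = - \frac{192}{61}$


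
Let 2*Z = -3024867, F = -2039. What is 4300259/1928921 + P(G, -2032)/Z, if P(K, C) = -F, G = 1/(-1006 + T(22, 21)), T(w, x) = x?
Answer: 12999845400715/5834729478507 ≈ 2.2280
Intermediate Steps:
Z = -3024867/2 (Z = (1/2)*(-3024867) = -3024867/2 ≈ -1.5124e+6)
G = -1/985 (G = 1/(-1006 + 21) = 1/(-985) = -1/985 ≈ -0.0010152)
P(K, C) = 2039 (P(K, C) = -1*(-2039) = 2039)
4300259/1928921 + P(G, -2032)/Z = 4300259/1928921 + 2039/(-3024867/2) = 4300259*(1/1928921) + 2039*(-2/3024867) = 4300259/1928921 - 4078/3024867 = 12999845400715/5834729478507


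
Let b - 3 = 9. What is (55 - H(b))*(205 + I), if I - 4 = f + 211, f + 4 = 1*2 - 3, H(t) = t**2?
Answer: -36935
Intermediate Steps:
b = 12 (b = 3 + 9 = 12)
f = -5 (f = -4 + (1*2 - 3) = -4 + (2 - 3) = -4 - 1 = -5)
I = 210 (I = 4 + (-5 + 211) = 4 + 206 = 210)
(55 - H(b))*(205 + I) = (55 - 1*12**2)*(205 + 210) = (55 - 1*144)*415 = (55 - 144)*415 = -89*415 = -36935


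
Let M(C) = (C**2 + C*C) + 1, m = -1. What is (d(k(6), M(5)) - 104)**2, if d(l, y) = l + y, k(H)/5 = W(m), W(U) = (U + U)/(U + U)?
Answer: 2304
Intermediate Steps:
M(C) = 1 + 2*C**2 (M(C) = (C**2 + C**2) + 1 = 2*C**2 + 1 = 1 + 2*C**2)
W(U) = 1 (W(U) = (2*U)/((2*U)) = (2*U)*(1/(2*U)) = 1)
k(H) = 5 (k(H) = 5*1 = 5)
(d(k(6), M(5)) - 104)**2 = ((5 + (1 + 2*5**2)) - 104)**2 = ((5 + (1 + 2*25)) - 104)**2 = ((5 + (1 + 50)) - 104)**2 = ((5 + 51) - 104)**2 = (56 - 104)**2 = (-48)**2 = 2304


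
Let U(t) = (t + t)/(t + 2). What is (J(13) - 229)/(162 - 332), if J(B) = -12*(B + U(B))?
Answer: 2029/850 ≈ 2.3871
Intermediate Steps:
U(t) = 2*t/(2 + t) (U(t) = (2*t)/(2 + t) = 2*t/(2 + t))
J(B) = -12*B - 24*B/(2 + B) (J(B) = -12*(B + 2*B/(2 + B)) = -12*B - 24*B/(2 + B))
(J(13) - 229)/(162 - 332) = (12*13*(-4 - 1*13)/(2 + 13) - 229)/(162 - 332) = (12*13*(-4 - 13)/15 - 229)/(-170) = (12*13*(1/15)*(-17) - 229)*(-1/170) = (-884/5 - 229)*(-1/170) = -2029/5*(-1/170) = 2029/850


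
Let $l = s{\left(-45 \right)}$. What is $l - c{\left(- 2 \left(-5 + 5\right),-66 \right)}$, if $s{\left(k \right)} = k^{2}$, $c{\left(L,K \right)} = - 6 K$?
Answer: $1629$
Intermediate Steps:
$l = 2025$ ($l = \left(-45\right)^{2} = 2025$)
$l - c{\left(- 2 \left(-5 + 5\right),-66 \right)} = 2025 - \left(-6\right) \left(-66\right) = 2025 - 396 = 1629$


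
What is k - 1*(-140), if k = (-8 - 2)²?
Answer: 240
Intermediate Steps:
k = 100 (k = (-10)² = 100)
k - 1*(-140) = 100 - 1*(-140) = 100 + 140 = 240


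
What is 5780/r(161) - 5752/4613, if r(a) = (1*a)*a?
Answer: -17490636/17081939 ≈ -1.0239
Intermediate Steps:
r(a) = a² (r(a) = a*a = a²)
5780/r(161) - 5752/4613 = 5780/(161²) - 5752/4613 = 5780/25921 - 5752*1/4613 = 5780*(1/25921) - 5752/4613 = 5780/25921 - 5752/4613 = -17490636/17081939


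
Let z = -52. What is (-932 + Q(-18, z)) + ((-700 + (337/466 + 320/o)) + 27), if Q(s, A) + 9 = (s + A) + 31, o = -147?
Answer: -113333387/68502 ≈ -1654.5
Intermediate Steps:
Q(s, A) = 22 + A + s (Q(s, A) = -9 + ((s + A) + 31) = -9 + ((A + s) + 31) = -9 + (31 + A + s) = 22 + A + s)
(-932 + Q(-18, z)) + ((-700 + (337/466 + 320/o)) + 27) = (-932 + (22 - 52 - 18)) + ((-700 + (337/466 + 320/(-147))) + 27) = (-932 - 48) + ((-700 + (337*(1/466) + 320*(-1/147))) + 27) = -980 + ((-700 + (337/466 - 320/147)) + 27) = -980 + ((-700 - 99581/68502) + 27) = -980 + (-48050981/68502 + 27) = -980 - 46201427/68502 = -113333387/68502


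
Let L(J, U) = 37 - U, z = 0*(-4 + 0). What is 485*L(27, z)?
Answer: 17945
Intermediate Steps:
z = 0 (z = 0*(-4) = 0)
485*L(27, z) = 485*(37 - 1*0) = 485*(37 + 0) = 485*37 = 17945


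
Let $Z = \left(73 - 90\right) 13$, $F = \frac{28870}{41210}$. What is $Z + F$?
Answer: $- \frac{907854}{4121} \approx -220.3$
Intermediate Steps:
$F = \frac{2887}{4121}$ ($F = 28870 \cdot \frac{1}{41210} = \frac{2887}{4121} \approx 0.70056$)
$Z = -221$ ($Z = \left(-17\right) 13 = -221$)
$Z + F = -221 + \frac{2887}{4121} = - \frac{907854}{4121}$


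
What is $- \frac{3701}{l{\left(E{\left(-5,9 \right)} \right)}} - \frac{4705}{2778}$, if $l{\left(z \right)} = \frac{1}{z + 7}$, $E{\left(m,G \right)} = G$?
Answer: $- \frac{164506753}{2778} \approx -59218.0$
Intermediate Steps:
$l{\left(z \right)} = \frac{1}{7 + z}$
$- \frac{3701}{l{\left(E{\left(-5,9 \right)} \right)}} - \frac{4705}{2778} = - \frac{3701}{\frac{1}{7 + 9}} - \frac{4705}{2778} = - \frac{3701}{\frac{1}{16}} - \frac{4705}{2778} = - 3701 \frac{1}{\frac{1}{16}} - \frac{4705}{2778} = \left(-3701\right) 16 - \frac{4705}{2778} = -59216 - \frac{4705}{2778} = - \frac{164506753}{2778}$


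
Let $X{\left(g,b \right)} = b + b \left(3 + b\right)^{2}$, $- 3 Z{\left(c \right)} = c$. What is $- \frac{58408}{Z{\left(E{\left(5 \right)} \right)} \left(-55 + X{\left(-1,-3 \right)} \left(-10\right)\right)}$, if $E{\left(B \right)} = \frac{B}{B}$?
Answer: $- \frac{175224}{25} \approx -7009.0$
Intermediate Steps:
$E{\left(B \right)} = 1$
$Z{\left(c \right)} = - \frac{c}{3}$
$- \frac{58408}{Z{\left(E{\left(5 \right)} \right)} \left(-55 + X{\left(-1,-3 \right)} \left(-10\right)\right)} = - \frac{58408}{\left(- \frac{1}{3}\right) 1 \left(-55 + - 3 \left(1 + \left(3 - 3\right)^{2}\right) \left(-10\right)\right)} = - \frac{58408}{\left(- \frac{1}{3}\right) \left(-55 + - 3 \left(1 + 0^{2}\right) \left(-10\right)\right)} = - \frac{58408}{\left(- \frac{1}{3}\right) \left(-55 + - 3 \left(1 + 0\right) \left(-10\right)\right)} = - \frac{58408}{\left(- \frac{1}{3}\right) \left(-55 + \left(-3\right) 1 \left(-10\right)\right)} = - \frac{58408}{\left(- \frac{1}{3}\right) \left(-55 - -30\right)} = - \frac{58408}{\left(- \frac{1}{3}\right) \left(-55 + 30\right)} = - \frac{58408}{\left(- \frac{1}{3}\right) \left(-25\right)} = - \frac{58408}{\frac{25}{3}} = \left(-58408\right) \frac{3}{25} = - \frac{175224}{25}$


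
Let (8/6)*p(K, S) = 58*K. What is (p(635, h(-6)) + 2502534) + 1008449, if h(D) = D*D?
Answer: 7077211/2 ≈ 3.5386e+6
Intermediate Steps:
h(D) = D²
p(K, S) = 87*K/2 (p(K, S) = 3*(58*K)/4 = 87*K/2)
(p(635, h(-6)) + 2502534) + 1008449 = ((87/2)*635 + 2502534) + 1008449 = (55245/2 + 2502534) + 1008449 = 5060313/2 + 1008449 = 7077211/2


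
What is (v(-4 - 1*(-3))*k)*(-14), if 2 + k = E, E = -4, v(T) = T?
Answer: -84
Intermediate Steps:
k = -6 (k = -2 - 4 = -6)
(v(-4 - 1*(-3))*k)*(-14) = ((-4 - 1*(-3))*(-6))*(-14) = ((-4 + 3)*(-6))*(-14) = -1*(-6)*(-14) = 6*(-14) = -84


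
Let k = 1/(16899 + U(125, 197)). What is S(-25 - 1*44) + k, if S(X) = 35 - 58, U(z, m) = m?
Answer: -393207/17096 ≈ -23.000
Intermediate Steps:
S(X) = -23
k = 1/17096 (k = 1/(16899 + 197) = 1/17096 ≈ 5.8493e-5)
S(-25 - 1*44) + k = -23 + 1/17096 = -393207/17096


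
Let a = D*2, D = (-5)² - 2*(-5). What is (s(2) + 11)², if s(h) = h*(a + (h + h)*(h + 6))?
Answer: 46225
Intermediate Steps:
D = 35 (D = 25 + 10 = 35)
a = 70 (a = 35*2 = 70)
s(h) = h*(70 + 2*h*(6 + h)) (s(h) = h*(70 + (h + h)*(h + 6)) = h*(70 + (2*h)*(6 + h)) = h*(70 + 2*h*(6 + h)))
(s(2) + 11)² = (2*2*(35 + 2² + 6*2) + 11)² = (2*2*(35 + 4 + 12) + 11)² = (2*2*51 + 11)² = (204 + 11)² = 215² = 46225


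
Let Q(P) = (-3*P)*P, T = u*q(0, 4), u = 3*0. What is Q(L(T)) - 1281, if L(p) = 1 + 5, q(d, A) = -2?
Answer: -1389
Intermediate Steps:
u = 0
T = 0 (T = 0*(-2) = 0)
L(p) = 6
Q(P) = -3*P²
Q(L(T)) - 1281 = -3*6² - 1281 = -3*36 - 1281 = -108 - 1281 = -1389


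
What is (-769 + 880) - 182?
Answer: -71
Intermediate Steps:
(-769 + 880) - 182 = 111 - 182 = -71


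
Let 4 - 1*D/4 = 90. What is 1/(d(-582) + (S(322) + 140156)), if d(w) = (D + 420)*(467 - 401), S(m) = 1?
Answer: 1/145173 ≈ 6.8883e-6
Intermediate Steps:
D = -344 (D = 16 - 4*90 = 16 - 360 = -344)
d(w) = 5016 (d(w) = (-344 + 420)*(467 - 401) = 76*66 = 5016)
1/(d(-582) + (S(322) + 140156)) = 1/(5016 + (1 + 140156)) = 1/(5016 + 140157) = 1/145173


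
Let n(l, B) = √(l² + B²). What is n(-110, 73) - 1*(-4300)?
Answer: 4300 + √17429 ≈ 4432.0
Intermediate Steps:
n(l, B) = √(B² + l²)
n(-110, 73) - 1*(-4300) = √(73² + (-110)²) - 1*(-4300) = √(5329 + 12100) + 4300 = √17429 + 4300 = 4300 + √17429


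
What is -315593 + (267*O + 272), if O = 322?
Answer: -229347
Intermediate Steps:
-315593 + (267*O + 272) = -315593 + (267*322 + 272) = -315593 + (85974 + 272) = -315593 + 86246 = -229347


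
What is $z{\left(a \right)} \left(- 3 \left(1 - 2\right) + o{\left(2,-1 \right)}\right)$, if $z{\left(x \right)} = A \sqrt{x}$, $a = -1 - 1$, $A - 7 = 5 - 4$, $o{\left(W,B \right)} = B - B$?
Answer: $24 i \sqrt{2} \approx 33.941 i$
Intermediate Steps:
$o{\left(W,B \right)} = 0$
$A = 8$ ($A = 7 + \left(5 - 4\right) = 7 + 1 = 8$)
$a = -2$
$z{\left(x \right)} = 8 \sqrt{x}$
$z{\left(a \right)} \left(- 3 \left(1 - 2\right) + o{\left(2,-1 \right)}\right) = 8 \sqrt{-2} \left(- 3 \left(1 - 2\right) + 0\right) = 8 i \sqrt{2} \left(\left(-3\right) \left(-1\right) + 0\right) = 8 i \sqrt{2} \left(3 + 0\right) = 8 i \sqrt{2} \cdot 3 = 24 i \sqrt{2}$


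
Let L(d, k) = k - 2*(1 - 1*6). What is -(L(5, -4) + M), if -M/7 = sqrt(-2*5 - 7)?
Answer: -6 + 7*I*sqrt(17) ≈ -6.0 + 28.862*I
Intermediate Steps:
L(d, k) = 10 + k (L(d, k) = k - 2*(1 - 6) = k - 2*(-5) = k + 10 = 10 + k)
M = -7*I*sqrt(17) (M = -7*sqrt(-2*5 - 7) = -7*sqrt(-10 - 7) = -7*I*sqrt(17) ≈ -28.862*I)
-(L(5, -4) + M) = -((10 - 4) - 7*I*sqrt(17)) = -(6 - 7*I*sqrt(17)) = -6 + 7*I*sqrt(17)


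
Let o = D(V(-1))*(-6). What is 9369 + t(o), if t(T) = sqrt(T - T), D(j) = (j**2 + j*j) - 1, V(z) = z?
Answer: 9369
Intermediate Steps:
D(j) = -1 + 2*j**2 (D(j) = (j**2 + j**2) - 1 = 2*j**2 - 1 = -1 + 2*j**2)
o = -6 (o = (-1 + 2*(-1)**2)*(-6) = (-1 + 2*1)*(-6) = (-1 + 2)*(-6) = 1*(-6) = -6)
t(T) = 0 (t(T) = sqrt(0) = 0)
9369 + t(o) = 9369 + 0 = 9369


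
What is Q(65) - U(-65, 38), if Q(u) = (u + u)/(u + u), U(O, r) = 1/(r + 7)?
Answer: 44/45 ≈ 0.97778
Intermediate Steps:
U(O, r) = 1/(7 + r)
Q(u) = 1 (Q(u) = (2*u)/((2*u)) = (2*u)*(1/(2*u)) = 1)
Q(65) - U(-65, 38) = 1 - 1/(7 + 38) = 1 - 1/45 = 44/45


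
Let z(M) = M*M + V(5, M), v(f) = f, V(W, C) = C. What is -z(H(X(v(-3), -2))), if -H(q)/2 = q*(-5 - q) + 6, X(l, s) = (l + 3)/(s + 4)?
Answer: -132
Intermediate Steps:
X(l, s) = (3 + l)/(4 + s)
H(q) = -12 - 2*q*(-5 - q) (H(q) = -2*(q*(-5 - q) + 6) = -2*(6 + q*(-5 - q)) = -12 - 2*q*(-5 - q))
z(M) = M + M² (z(M) = M*M + M = M² + M = M + M²)
-z(H(X(v(-3), -2))) = -(-12 + 2*((3 - 3)/(4 - 2))² + 10*((3 - 3)/(4 - 2)))*(1 + (-12 + 2*((3 - 3)/(4 - 2))² + 10*((3 - 3)/(4 - 2)))) = -(-12 + 2*(0/2)² + 10*(0/2))*(1 + (-12 + 2*(0/2)² + 10*(0/2))) = -(-12 + 2*((½)*0)² + 10*((½)*0))*(1 + (-12 + 2*((½)*0)² + 10*((½)*0))) = -(-12 + 2*0² + 10*0)*(1 + (-12 + 2*0² + 10*0)) = -(-12 + 2*0 + 0)*(1 + (-12 + 2*0 + 0)) = -(-12 + 0 + 0)*(1 + (-12 + 0 + 0)) = -(-12)*(1 - 12) = -(-12)*(-11) = -1*132 = -132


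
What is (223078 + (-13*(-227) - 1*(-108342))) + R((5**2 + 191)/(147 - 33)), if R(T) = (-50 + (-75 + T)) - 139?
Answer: 6348069/19 ≈ 3.3411e+5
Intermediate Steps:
R(T) = -264 + T (R(T) = (-125 + T) - 139 = -264 + T)
(223078 + (-13*(-227) - 1*(-108342))) + R((5**2 + 191)/(147 - 33)) = (223078 + (-13*(-227) - 1*(-108342))) + (-264 + (5**2 + 191)/(147 - 33)) = (223078 + (2951 + 108342)) + (-264 + (25 + 191)/114) = (223078 + 111293) + (-264 + 216*(1/114)) = 334371 + (-264 + 36/19) = 334371 - 4980/19 = 6348069/19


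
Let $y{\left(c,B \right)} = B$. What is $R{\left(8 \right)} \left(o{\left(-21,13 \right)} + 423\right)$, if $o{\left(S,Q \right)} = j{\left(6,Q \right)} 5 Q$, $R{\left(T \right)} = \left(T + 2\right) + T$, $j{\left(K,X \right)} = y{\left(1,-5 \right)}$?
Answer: $1764$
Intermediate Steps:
$j{\left(K,X \right)} = -5$
$R{\left(T \right)} = 2 + 2 T$ ($R{\left(T \right)} = \left(2 + T\right) + T = 2 + 2 T$)
$o{\left(S,Q \right)} = - 25 Q$ ($o{\left(S,Q \right)} = \left(-5\right) 5 Q = - 25 Q$)
$R{\left(8 \right)} \left(o{\left(-21,13 \right)} + 423\right) = \left(2 + 2 \cdot 8\right) \left(\left(-25\right) 13 + 423\right) = \left(2 + 16\right) \left(-325 + 423\right) = 18 \cdot 98 = 1764$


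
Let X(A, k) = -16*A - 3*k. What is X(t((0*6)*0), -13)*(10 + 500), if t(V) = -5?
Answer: 60690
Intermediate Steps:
X(t((0*6)*0), -13)*(10 + 500) = (-16*(-5) - 3*(-13))*(10 + 500) = (80 + 39)*510 = 119*510 = 60690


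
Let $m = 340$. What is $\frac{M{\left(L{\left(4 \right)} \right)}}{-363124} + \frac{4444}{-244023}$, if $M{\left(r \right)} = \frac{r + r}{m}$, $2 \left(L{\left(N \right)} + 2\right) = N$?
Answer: $- \frac{4444}{244023} \approx -0.018211$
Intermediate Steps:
$L{\left(N \right)} = -2 + \frac{N}{2}$
$M{\left(r \right)} = \frac{r}{170}$ ($M{\left(r \right)} = \frac{r + r}{340} = \frac{2 r}{340} = \frac{r}{170}$)
$\frac{M{\left(L{\left(4 \right)} \right)}}{-363124} + \frac{4444}{-244023} = \frac{\frac{1}{170} \left(-2 + \frac{1}{2} \cdot 4\right)}{-363124} + \frac{4444}{-244023} = \frac{-2 + 2}{170} \left(- \frac{1}{363124}\right) + 4444 \left(- \frac{1}{244023}\right) = \frac{1}{170} \cdot 0 \left(- \frac{1}{363124}\right) - \frac{4444}{244023} = 0 \left(- \frac{1}{363124}\right) - \frac{4444}{244023} = 0 - \frac{4444}{244023} = - \frac{4444}{244023}$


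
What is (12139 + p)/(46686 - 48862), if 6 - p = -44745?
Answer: -28445/1088 ≈ -26.144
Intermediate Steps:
p = 44751 (p = 6 - 1*(-44745) = 6 + 44745 = 44751)
(12139 + p)/(46686 - 48862) = (12139 + 44751)/(46686 - 48862) = 56890/(-2176) = 56890*(-1/2176) = -28445/1088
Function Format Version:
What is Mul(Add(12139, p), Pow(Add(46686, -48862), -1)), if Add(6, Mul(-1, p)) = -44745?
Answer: Rational(-28445, 1088) ≈ -26.144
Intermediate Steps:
p = 44751 (p = Add(6, Mul(-1, -44745)) = Add(6, 44745) = 44751)
Mul(Add(12139, p), Pow(Add(46686, -48862), -1)) = Mul(Add(12139, 44751), Pow(Add(46686, -48862), -1)) = Mul(56890, Pow(-2176, -1)) = Mul(56890, Rational(-1, 2176)) = Rational(-28445, 1088)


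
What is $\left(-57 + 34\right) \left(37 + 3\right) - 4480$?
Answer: $-5400$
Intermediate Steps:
$\left(-57 + 34\right) \left(37 + 3\right) - 4480 = \left(-23\right) 40 - 4480 = -920 - 4480 = -5400$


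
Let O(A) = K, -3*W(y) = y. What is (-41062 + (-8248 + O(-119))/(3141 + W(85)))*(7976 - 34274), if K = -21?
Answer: 5042138721687/4669 ≈ 1.0799e+9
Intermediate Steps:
W(y) = -y/3
O(A) = -21
(-41062 + (-8248 + O(-119))/(3141 + W(85)))*(7976 - 34274) = (-41062 + (-8248 - 21)/(3141 - ⅓*85))*(7976 - 34274) = (-41062 - 8269/(3141 - 85/3))*(-26298) = (-41062 - 8269/9338/3)*(-26298) = (-41062 - 8269*3/9338)*(-26298) = (-41062 - 24807/9338)*(-26298) = -383461763/9338*(-26298) = 5042138721687/4669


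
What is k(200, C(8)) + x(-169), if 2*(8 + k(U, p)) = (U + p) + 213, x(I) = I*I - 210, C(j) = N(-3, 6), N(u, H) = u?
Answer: 28548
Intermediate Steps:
C(j) = -3
x(I) = -210 + I**2 (x(I) = I**2 - 210 = -210 + I**2)
k(U, p) = 197/2 + U/2 + p/2 (k(U, p) = -8 + ((U + p) + 213)/2 = -8 + (213 + U + p)/2 = -8 + (213/2 + U/2 + p/2) = 197/2 + U/2 + p/2)
k(200, C(8)) + x(-169) = (197/2 + (1/2)*200 + (1/2)*(-3)) + (-210 + (-169)**2) = (197/2 + 100 - 3/2) + (-210 + 28561) = 197 + 28351 = 28548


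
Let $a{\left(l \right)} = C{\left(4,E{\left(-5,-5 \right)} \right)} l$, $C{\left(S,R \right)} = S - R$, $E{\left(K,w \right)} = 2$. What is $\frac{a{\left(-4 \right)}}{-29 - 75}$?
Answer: $\frac{1}{13} \approx 0.076923$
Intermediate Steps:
$a{\left(l \right)} = 2 l$ ($a{\left(l \right)} = \left(4 - 2\right) l = 2 l$)
$\frac{a{\left(-4 \right)}}{-29 - 75} = \frac{2 \left(-4\right)}{-29 - 75} = - \frac{8}{-104} = \left(-8\right) \left(- \frac{1}{104}\right) = \frac{1}{13}$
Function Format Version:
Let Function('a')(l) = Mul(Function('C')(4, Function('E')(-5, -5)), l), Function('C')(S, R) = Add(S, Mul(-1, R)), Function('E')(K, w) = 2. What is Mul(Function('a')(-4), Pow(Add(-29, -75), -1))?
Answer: Rational(1, 13) ≈ 0.076923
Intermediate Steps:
Function('a')(l) = Mul(2, l) (Function('a')(l) = Mul(Add(4, Mul(-1, 2)), l) = Mul(Add(4, -2), l) = Mul(2, l))
Mul(Function('a')(-4), Pow(Add(-29, -75), -1)) = Mul(Mul(2, -4), Pow(Add(-29, -75), -1)) = Mul(-8, Pow(-104, -1)) = Mul(-8, Rational(-1, 104)) = Rational(1, 13)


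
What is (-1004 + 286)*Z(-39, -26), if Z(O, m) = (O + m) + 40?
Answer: 17950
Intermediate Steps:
Z(O, m) = 40 + O + m
(-1004 + 286)*Z(-39, -26) = (-1004 + 286)*(40 - 39 - 26) = -718*(-25) = 17950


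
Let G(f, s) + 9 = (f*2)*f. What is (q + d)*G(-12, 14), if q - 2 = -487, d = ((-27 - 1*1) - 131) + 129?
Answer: -143685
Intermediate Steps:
G(f, s) = -9 + 2*f² (G(f, s) = -9 + (f*2)*f = -9 + (2*f)*f = -9 + 2*f²)
d = -30 (d = ((-27 - 1) - 131) + 129 = (-28 - 131) + 129 = -159 + 129 = -30)
q = -485 (q = 2 - 487 = -485)
(q + d)*G(-12, 14) = (-485 - 30)*(-9 + 2*(-12)²) = -515*(-9 + 2*144) = -515*(-9 + 288) = -515*279 = -143685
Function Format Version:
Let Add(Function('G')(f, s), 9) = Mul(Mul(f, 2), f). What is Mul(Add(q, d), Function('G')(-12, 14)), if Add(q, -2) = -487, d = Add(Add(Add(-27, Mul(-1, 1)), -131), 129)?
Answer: -143685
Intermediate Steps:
Function('G')(f, s) = Add(-9, Mul(2, Pow(f, 2))) (Function('G')(f, s) = Add(-9, Mul(Mul(f, 2), f)) = Add(-9, Mul(Mul(2, f), f)) = Add(-9, Mul(2, Pow(f, 2))))
d = -30 (d = Add(Add(Add(-27, -1), -131), 129) = Add(Add(-28, -131), 129) = Add(-159, 129) = -30)
q = -485 (q = Add(2, -487) = -485)
Mul(Add(q, d), Function('G')(-12, 14)) = Mul(Add(-485, -30), Add(-9, Mul(2, Pow(-12, 2)))) = Mul(-515, Add(-9, Mul(2, 144))) = Mul(-515, Add(-9, 288)) = Mul(-515, 279) = -143685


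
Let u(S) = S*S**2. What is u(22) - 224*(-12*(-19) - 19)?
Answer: -36168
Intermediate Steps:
u(S) = S**3
u(22) - 224*(-12*(-19) - 19) = 22**3 - 224*(-12*(-19) - 19) = 10648 - 224*(228 - 19) = 10648 - 224*209 = 10648 - 46816 = -36168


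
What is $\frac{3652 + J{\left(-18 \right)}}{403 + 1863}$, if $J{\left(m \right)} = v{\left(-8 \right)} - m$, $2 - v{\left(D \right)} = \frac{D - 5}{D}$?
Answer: $\frac{29363}{18128} \approx 1.6198$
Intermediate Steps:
$v{\left(D \right)} = 2 - \frac{-5 + D}{D}$ ($v{\left(D \right)} = 2 - \frac{D - 5}{D} = 2 - \frac{-5 + D}{D}$)
$J{\left(m \right)} = \frac{3}{8} - m$ ($J{\left(m \right)} = \frac{5 - 8}{-8} - m = \left(- \frac{1}{8}\right) \left(-3\right) - m = \frac{3}{8} - m$)
$\frac{3652 + J{\left(-18 \right)}}{403 + 1863} = \frac{3652 + \left(\frac{3}{8} - -18\right)}{403 + 1863} = \frac{3652 + \left(\frac{3}{8} + 18\right)}{2266} = \left(3652 + \frac{147}{8}\right) \frac{1}{2266} = \frac{29363}{8} \cdot \frac{1}{2266} = \frac{29363}{18128}$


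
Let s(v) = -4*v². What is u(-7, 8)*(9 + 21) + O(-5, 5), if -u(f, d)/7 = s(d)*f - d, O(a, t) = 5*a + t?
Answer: -374660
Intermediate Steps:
O(a, t) = t + 5*a
u(f, d) = 7*d + 28*f*d² (u(f, d) = -7*((-4*d²)*f - d) = -7*(-4*f*d² - d) = -7*(-d - 4*f*d²) = 7*d + 28*f*d²)
u(-7, 8)*(9 + 21) + O(-5, 5) = (7*8*(1 + 4*8*(-7)))*(9 + 21) + (5 + 5*(-5)) = (7*8*(1 - 224))*30 + (5 - 25) = (7*8*(-223))*30 - 20 = -12488*30 - 20 = -374640 - 20 = -374660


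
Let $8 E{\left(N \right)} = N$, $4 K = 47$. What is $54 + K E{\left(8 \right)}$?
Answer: $\frac{263}{4} \approx 65.75$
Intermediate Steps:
$K = \frac{47}{4}$ ($K = \frac{1}{4} \cdot 47 = \frac{47}{4} \approx 11.75$)
$E{\left(N \right)} = \frac{N}{8}$
$54 + K E{\left(8 \right)} = 54 + \frac{47 \cdot \frac{1}{8} \cdot 8}{4} = 54 + \frac{47}{4} \cdot 1 = 54 + \frac{47}{4} = \frac{263}{4}$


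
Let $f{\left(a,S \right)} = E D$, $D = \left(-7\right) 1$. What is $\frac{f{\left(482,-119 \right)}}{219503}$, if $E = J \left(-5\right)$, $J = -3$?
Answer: $- \frac{105}{219503} \approx -0.00047835$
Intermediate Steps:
$E = 15$ ($E = \left(-3\right) \left(-5\right) = 15$)
$D = -7$
$f{\left(a,S \right)} = -105$ ($f{\left(a,S \right)} = 15 \left(-7\right) = -105$)
$\frac{f{\left(482,-119 \right)}}{219503} = - \frac{105}{219503}$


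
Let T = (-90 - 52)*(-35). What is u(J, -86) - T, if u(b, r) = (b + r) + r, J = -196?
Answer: -5338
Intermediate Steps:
T = 4970 (T = -142*(-35) = 4970)
u(b, r) = b + 2*r
u(J, -86) - T = (-196 + 2*(-86)) - 1*4970 = (-196 - 172) - 4970 = -368 - 4970 = -5338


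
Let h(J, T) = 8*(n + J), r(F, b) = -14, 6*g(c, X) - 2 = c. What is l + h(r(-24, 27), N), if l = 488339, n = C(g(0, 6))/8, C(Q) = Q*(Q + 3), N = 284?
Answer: 4394053/9 ≈ 4.8823e+5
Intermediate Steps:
g(c, X) = 1/3 + c/6
C(Q) = Q*(3 + Q)
n = 5/36 (n = ((1/3 + (1/6)*0)*(3 + (1/3 + (1/6)*0)))/8 = ((1/3 + 0)*(3 + (1/3 + 0)))*(1/8) = ((3 + 1/3)/3)*(1/8) = ((1/3)*(10/3))*(1/8) = (10/9)*(1/8) = 5/36 ≈ 0.13889)
h(J, T) = 10/9 + 8*J (h(J, T) = 8*(5/36 + J) = 10/9 + 8*J)
l + h(r(-24, 27), N) = 488339 + (10/9 + 8*(-14)) = 488339 + (10/9 - 112) = 488339 - 998/9 = 4394053/9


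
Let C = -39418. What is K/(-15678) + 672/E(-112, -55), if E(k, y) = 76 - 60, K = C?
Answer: 348947/7839 ≈ 44.514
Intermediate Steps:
K = -39418
E(k, y) = 16
K/(-15678) + 672/E(-112, -55) = -39418/(-15678) + 672/16 = -39418*(-1/15678) + 672*(1/16) = 19709/7839 + 42 = 348947/7839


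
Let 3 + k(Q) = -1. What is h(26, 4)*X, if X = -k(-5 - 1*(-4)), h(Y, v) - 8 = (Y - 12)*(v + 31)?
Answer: 1992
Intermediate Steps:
k(Q) = -4 (k(Q) = -3 - 1 = -4)
h(Y, v) = 8 + (-12 + Y)*(31 + v) (h(Y, v) = 8 + (Y - 12)*(v + 31) = 8 + (-12 + Y)*(31 + v))
X = 4 (X = -1*(-4) = 4)
h(26, 4)*X = (-364 - 12*4 + 31*26 + 26*4)*4 = (-364 - 48 + 806 + 104)*4 = 498*4 = 1992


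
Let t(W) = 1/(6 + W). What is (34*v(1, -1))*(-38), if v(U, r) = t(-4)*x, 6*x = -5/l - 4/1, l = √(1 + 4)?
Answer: 1292/3 + 323*√5/3 ≈ 671.42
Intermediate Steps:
l = √5 ≈ 2.2361
x = -⅔ - √5/6 (x = (-5*√5/5 - 4/1)/6 = (-√5 - 4*1)/6 = (-√5 - 4)/6 = (-4 - √5)/6 = -⅔ - √5/6 ≈ -1.0393)
v(U, r) = -⅓ - √5/12 (v(U, r) = (-⅔ - √5/6)/(6 - 4) = (-⅔ - √5/6)/2 = -⅓ - √5/12)
(34*v(1, -1))*(-38) = (34*(-⅓ - √5/12))*(-38) = (-34/3 - 17*√5/6)*(-38) = 1292/3 + 323*√5/3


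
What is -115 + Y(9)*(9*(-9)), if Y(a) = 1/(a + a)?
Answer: -239/2 ≈ -119.50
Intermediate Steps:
Y(a) = 1/(2*a)
-115 + Y(9)*(9*(-9)) = -115 + ((1/2)/9)*(9*(-9)) = -115 + ((1/2)*(1/9))*(-81) = -115 + (1/18)*(-81) = -115 - 9/2 = -239/2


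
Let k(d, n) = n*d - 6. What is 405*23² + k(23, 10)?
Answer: 214469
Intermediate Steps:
k(d, n) = -6 + d*n (k(d, n) = d*n - 6 = -6 + d*n)
405*23² + k(23, 10) = 405*23² + (-6 + 23*10) = 405*529 + (-6 + 230) = 214245 + 224 = 214469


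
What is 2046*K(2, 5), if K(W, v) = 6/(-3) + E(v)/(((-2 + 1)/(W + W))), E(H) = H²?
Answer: -208692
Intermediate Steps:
K(W, v) = -2 - 2*W*v² (K(W, v) = 6/(-3) + v²/(((-2 + 1)/(W + W))) = 6*(-⅓) + v²/((-1/(2*W))) = -2 + v²/((-1/(2*W))) = -2 + v²*(-2*W) = -2 - 2*W*v²)
2046*K(2, 5) = 2046*(-2 - 2*2*5²) = 2046*(-2 - 2*2*25) = 2046*(-2 - 100) = 2046*(-102) = -208692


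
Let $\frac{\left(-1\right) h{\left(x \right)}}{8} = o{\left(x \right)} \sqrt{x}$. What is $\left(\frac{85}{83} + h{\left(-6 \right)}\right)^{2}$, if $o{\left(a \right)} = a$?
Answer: $- \frac{95226311}{6889} + \frac{8160 i \sqrt{6}}{83} \approx -13823.0 + 240.82 i$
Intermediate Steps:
$h{\left(x \right)} = - 8 x^{\frac{3}{2}}$ ($h{\left(x \right)} = - 8 x \sqrt{x} = - 8 x^{\frac{3}{2}}$)
$\left(\frac{85}{83} + h{\left(-6 \right)}\right)^{2} = \left(\frac{85}{83} - 8 \left(-6\right)^{\frac{3}{2}}\right)^{2} = \left(85 \cdot \frac{1}{83} - 8 \left(- 6 i \sqrt{6}\right)\right)^{2} = \left(\frac{85}{83} + 48 i \sqrt{6}\right)^{2}$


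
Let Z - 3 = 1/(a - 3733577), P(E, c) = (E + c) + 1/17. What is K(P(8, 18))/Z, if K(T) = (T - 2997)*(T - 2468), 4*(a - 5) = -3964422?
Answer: 19812042869252190/8192590207 ≈ 2.4183e+6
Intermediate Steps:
a = -1982201/2 (a = 5 + (¼)*(-3964422) = 5 - 1982211/2 = -1982201/2 ≈ -9.9110e+5)
P(E, c) = 1/17 + E + c (P(E, c) = (E + c) + 1/17 = 1/17 + E + c)
Z = 28348063/9449355 (Z = 3 + 1/(-1982201/2 - 3733577) = 3 + 1/(-9449355/2) = 3 - 2/9449355 = 28348063/9449355 ≈ 3.0000)
K(T) = (-2997 + T)*(-2468 + T)
K(P(8, 18))/Z = (7396596 + (1/17 + 8 + 18)² - 5465*(1/17 + 8 + 18))/(28348063/9449355) = (7396596 + (443/17)² - 5465*443/17)*(9449355/28348063) = (7396596 + 196249/289 - 2420995/17)*(9449355/28348063) = (2096655578/289)*(9449355/28348063) = 19812042869252190/8192590207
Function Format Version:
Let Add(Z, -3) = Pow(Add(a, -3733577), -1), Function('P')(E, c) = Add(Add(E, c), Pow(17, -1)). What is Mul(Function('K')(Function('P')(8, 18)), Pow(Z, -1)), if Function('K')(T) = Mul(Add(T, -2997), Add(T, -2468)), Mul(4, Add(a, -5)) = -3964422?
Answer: Rational(19812042869252190, 8192590207) ≈ 2.4183e+6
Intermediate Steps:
a = Rational(-1982201, 2) (a = Add(5, Mul(Rational(1, 4), -3964422)) = Add(5, Rational(-1982211, 2)) = Rational(-1982201, 2) ≈ -9.9110e+5)
Function('P')(E, c) = Add(Rational(1, 17), E, c) (Function('P')(E, c) = Add(Add(E, c), Rational(1, 17)) = Add(Rational(1, 17), E, c))
Z = Rational(28348063, 9449355) (Z = Add(3, Pow(Add(Rational(-1982201, 2), -3733577), -1)) = Add(3, Pow(Rational(-9449355, 2), -1)) = Add(3, Rational(-2, 9449355)) = Rational(28348063, 9449355) ≈ 3.0000)
Function('K')(T) = Mul(Add(-2997, T), Add(-2468, T))
Mul(Function('K')(Function('P')(8, 18)), Pow(Z, -1)) = Mul(Add(7396596, Pow(Add(Rational(1, 17), 8, 18), 2), Mul(-5465, Add(Rational(1, 17), 8, 18))), Pow(Rational(28348063, 9449355), -1)) = Mul(Add(7396596, Pow(Rational(443, 17), 2), Mul(-5465, Rational(443, 17))), Rational(9449355, 28348063)) = Mul(Add(7396596, Rational(196249, 289), Rational(-2420995, 17)), Rational(9449355, 28348063)) = Mul(Rational(2096655578, 289), Rational(9449355, 28348063)) = Rational(19812042869252190, 8192590207)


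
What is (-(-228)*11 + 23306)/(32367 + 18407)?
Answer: 12907/25387 ≈ 0.50841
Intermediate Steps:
(-(-228)*11 + 23306)/(32367 + 18407) = (-19*(-132) + 23306)/50774 = (2508 + 23306)*(1/50774) = 25814*(1/50774) = 12907/25387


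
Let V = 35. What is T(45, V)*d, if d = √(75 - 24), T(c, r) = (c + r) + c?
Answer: 125*√51 ≈ 892.68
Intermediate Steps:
T(c, r) = r + 2*c
d = √51 ≈ 7.1414
T(45, V)*d = (35 + 2*45)*√51 = (35 + 90)*√51 = 125*√51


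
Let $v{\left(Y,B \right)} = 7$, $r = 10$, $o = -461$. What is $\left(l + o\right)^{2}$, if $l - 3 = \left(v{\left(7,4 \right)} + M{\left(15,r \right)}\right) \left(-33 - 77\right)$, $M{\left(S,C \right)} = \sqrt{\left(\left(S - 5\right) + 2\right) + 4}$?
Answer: $2782224$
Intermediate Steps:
$M{\left(S,C \right)} = \sqrt{1 + S}$ ($M{\left(S,C \right)} = \sqrt{\left(\left(-5 + S\right) + 2\right) + 4} = \sqrt{\left(-3 + S\right) + 4} = \sqrt{1 + S}$)
$l = -1207$ ($l = 3 + \left(7 + \sqrt{1 + 15}\right) \left(-33 - 77\right) = 3 + \left(7 + \sqrt{16}\right) \left(-110\right) = 3 + \left(7 + 4\right) \left(-110\right) = 3 + 11 \left(-110\right) = 3 - 1210 = -1207$)
$\left(l + o\right)^{2} = \left(-1207 - 461\right)^{2} = \left(-1668\right)^{2} = 2782224$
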